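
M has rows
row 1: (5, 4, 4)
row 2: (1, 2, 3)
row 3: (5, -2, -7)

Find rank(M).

Row reduce to echelon form.
R2 ← R2 − (1/5)·R1: [0, 6/5, 11/5]
R3 ← R3 − R1: [0, -6, -11]
R3 ← R3 + (5)·R2: [0, 0, 0]
Echelon form has 2 nonzero rows, so rank(M) = 2.

2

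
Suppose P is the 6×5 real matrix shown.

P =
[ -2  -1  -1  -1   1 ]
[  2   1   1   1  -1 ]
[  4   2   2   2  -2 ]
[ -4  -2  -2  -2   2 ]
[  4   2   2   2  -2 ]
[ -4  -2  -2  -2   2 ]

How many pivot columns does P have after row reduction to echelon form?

1

Row reduce to echelon form.
R2 ← R2 + R1: [0, 0, 0, 0, 0]
R3 ← R3 + (2)·R1: [0, 0, 0, 0, 0]
R4 ← R4 − (2)·R1: [0, 0, 0, 0, 0]
R5 ← R5 + (2)·R1: [0, 0, 0, 0, 0]
R6 ← R6 − (2)·R1: [0, 0, 0, 0, 0]
Echelon form has 1 nonzero row, so rank(P) = 1.
Each nonzero row contributes one pivot column: 1 pivot columns.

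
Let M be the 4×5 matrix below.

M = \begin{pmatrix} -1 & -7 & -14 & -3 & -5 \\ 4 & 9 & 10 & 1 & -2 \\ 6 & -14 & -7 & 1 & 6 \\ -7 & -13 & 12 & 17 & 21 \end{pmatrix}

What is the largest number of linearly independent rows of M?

4

Row reduce to echelon form.
R2 ← R2 + (4)·R1: [0, -19, -46, -11, -22]
R3 ← R3 + (6)·R1: [0, -56, -91, -17, -24]
R4 ← R4 − (7)·R1: [0, 36, 110, 38, 56]
R3 ← R3 − (56/19)·R2: [0, 0, 847/19, 293/19, 776/19]
R4 ← R4 + (36/19)·R2: [0, 0, 434/19, 326/19, 272/19]
R4 ← R4 − (62/121)·R3: [0, 0, 0, 1120/121, -800/121]
Echelon form has 4 nonzero rows, so rank(M) = 4.
The rank gives the maximum number of linearly independent rows: 4.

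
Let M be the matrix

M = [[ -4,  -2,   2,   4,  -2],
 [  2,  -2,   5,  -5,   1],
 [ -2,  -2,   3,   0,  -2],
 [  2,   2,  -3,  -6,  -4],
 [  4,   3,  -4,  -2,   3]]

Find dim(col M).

3

Row reduce to echelon form.
R2 ← R2 + (1/2)·R1: [0, -3, 6, -3, 0]
R3 ← R3 − (1/2)·R1: [0, -1, 2, -2, -1]
R4 ← R4 + (1/2)·R1: [0, 1, -2, -4, -5]
R5 ← R5 + R1: [0, 1, -2, 2, 1]
R3 ← R3 − (1/3)·R2: [0, 0, 0, -1, -1]
R4 ← R4 + (1/3)·R2: [0, 0, 0, -5, -5]
R5 ← R5 + (1/3)·R2: [0, 0, 0, 1, 1]
R4 ← R4 − (5)·R3: [0, 0, 0, 0, 0]
R5 ← R5 + R3: [0, 0, 0, 0, 0]
Echelon form has 3 nonzero rows, so rank(M) = 3.
The column space has dimension equal to the rank: 3.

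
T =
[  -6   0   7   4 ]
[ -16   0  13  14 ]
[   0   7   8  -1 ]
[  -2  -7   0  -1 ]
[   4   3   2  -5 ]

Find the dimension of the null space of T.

1

Row reduce to echelon form.
R2 ← R2 − (8/3)·R1: [0, 0, -17/3, 10/3]
R4 ← R4 − (1/3)·R1: [0, -7, -7/3, -7/3]
R5 ← R5 + (2/3)·R1: [0, 3, 20/3, -7/3]
Swap R2 ↔ R3
R4 ← R4 + R2: [0, 0, 17/3, -10/3]
R5 ← R5 − (3/7)·R2: [0, 0, 68/21, -40/21]
R4 ← R4 + R3: [0, 0, 0, 0]
R5 ← R5 + (4/7)·R3: [0, 0, 0, 0]
3 nonzero rows, so rank(T) = 3.
T has 4 columns; by rank–nullity, nullity = 4 − 3 = 1.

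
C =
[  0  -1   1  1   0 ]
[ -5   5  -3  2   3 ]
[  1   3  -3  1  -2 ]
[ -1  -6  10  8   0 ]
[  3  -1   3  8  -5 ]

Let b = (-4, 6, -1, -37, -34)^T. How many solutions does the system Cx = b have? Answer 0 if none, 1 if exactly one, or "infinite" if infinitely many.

infinite

Row reduce the augmented matrix [C | b].
Swap R1 ↔ R2
R3 ← R3 + (1/5)·R1: [0, 4, -18/5, 7/5, -7/5, 1/5]
R4 ← R4 − (1/5)·R1: [0, -7, 53/5, 38/5, -3/5, -191/5]
R5 ← R5 + (3/5)·R1: [0, 2, 6/5, 46/5, -16/5, -152/5]
R3 ← R3 + (4)·R2: [0, 0, 2/5, 27/5, -7/5, -79/5]
R4 ← R4 − (7)·R2: [0, 0, 18/5, 3/5, -3/5, -51/5]
R5 ← R5 + (2)·R2: [0, 0, 16/5, 56/5, -16/5, -192/5]
R4 ← R4 − (9)·R3: [0, 0, 0, -48, 12, 132]
R5 ← R5 − (8)·R3: [0, 0, 0, -32, 8, 88]
R5 ← R5 − (2/3)·R4: [0, 0, 0, 0, 0, 0]
The echelon form has 4 nonzero rows, and every pivot lies in the first 5 columns, so rank(C) = rank([C|b]) = 4.
The system is consistent.
rank = 4 < 5 unknowns, so there are infinitely many solutions.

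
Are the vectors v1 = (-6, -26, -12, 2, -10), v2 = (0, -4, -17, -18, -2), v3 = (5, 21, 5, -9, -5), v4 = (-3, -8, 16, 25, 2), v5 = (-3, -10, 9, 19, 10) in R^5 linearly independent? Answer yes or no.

Form the matrix with these vectors as rows and row reduce.
R3 ← R3 + (5/6)·R1: [0, -2/3, -5, -22/3, -40/3]
R4 ← R4 − (1/2)·R1: [0, 5, 22, 24, 7]
R5 ← R5 − (1/2)·R1: [0, 3, 15, 18, 15]
R3 ← R3 − (1/6)·R2: [0, 0, -13/6, -13/3, -13]
R4 ← R4 + (5/4)·R2: [0, 0, 3/4, 3/2, 9/2]
R5 ← R5 + (3/4)·R2: [0, 0, 9/4, 9/2, 27/2]
R4 ← R4 + (9/26)·R3: [0, 0, 0, 0, 0]
R5 ← R5 + (27/26)·R3: [0, 0, 0, 0, 0]
3 nonzero rows, so the 5 vectors span a space of dimension 3.
Since 3 < 5, the vectors are linearly dependent.

no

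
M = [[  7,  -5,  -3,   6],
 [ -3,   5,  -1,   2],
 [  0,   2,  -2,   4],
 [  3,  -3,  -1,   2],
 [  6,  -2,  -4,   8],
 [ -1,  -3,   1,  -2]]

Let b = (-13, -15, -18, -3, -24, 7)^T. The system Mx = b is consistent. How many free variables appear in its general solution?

Row reduce the augmented matrix [M | b].
R2 ← R2 + (3/7)·R1: [0, 20/7, -16/7, 32/7, -144/7]
R4 ← R4 − (3/7)·R1: [0, -6/7, 2/7, -4/7, 18/7]
R5 ← R5 − (6/7)·R1: [0, 16/7, -10/7, 20/7, -90/7]
R6 ← R6 + (1/7)·R1: [0, -26/7, 4/7, -8/7, 36/7]
R3 ← R3 − (7/10)·R2: [0, 0, -2/5, 4/5, -18/5]
R4 ← R4 + (3/10)·R2: [0, 0, -2/5, 4/5, -18/5]
R5 ← R5 − (4/5)·R2: [0, 0, 2/5, -4/5, 18/5]
R6 ← R6 + (13/10)·R2: [0, 0, -12/5, 24/5, -108/5]
R4 ← R4 − R3: [0, 0, 0, 0, 0]
R5 ← R5 + R3: [0, 0, 0, 0, 0]
R6 ← R6 − (6)·R3: [0, 0, 0, 0, 0]
The echelon form has 3 nonzero rows, and every pivot lies in the first 4 columns, so rank(M) = rank([M|b]) = 3.
The system is consistent.
Free variables = (unknowns) − (rank) = 4 − 3 = 1.

1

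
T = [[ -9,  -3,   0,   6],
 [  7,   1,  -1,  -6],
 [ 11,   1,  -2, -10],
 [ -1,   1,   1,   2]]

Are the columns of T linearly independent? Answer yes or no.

no

Row reduce T to echelon form.
R2 ← R2 + (7/9)·R1: [0, -4/3, -1, -4/3]
R3 ← R3 + (11/9)·R1: [0, -8/3, -2, -8/3]
R4 ← R4 − (1/9)·R1: [0, 4/3, 1, 4/3]
R3 ← R3 − (2)·R2: [0, 0, 0, 0]
R4 ← R4 + R2: [0, 0, 0, 0]
2 pivots among 4 columns.
Only 2 < 4 pivot columns, so the columns are linearly dependent.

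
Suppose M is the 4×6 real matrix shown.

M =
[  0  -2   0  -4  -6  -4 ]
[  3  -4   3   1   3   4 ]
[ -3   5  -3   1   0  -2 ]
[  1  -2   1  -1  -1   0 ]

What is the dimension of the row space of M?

2

Row reduce to echelon form.
Swap R1 ↔ R2
R3 ← R3 + R1: [0, 1, 0, 2, 3, 2]
R4 ← R4 − (1/3)·R1: [0, -2/3, 0, -4/3, -2, -4/3]
R3 ← R3 + (1/2)·R2: [0, 0, 0, 0, 0, 0]
R4 ← R4 − (1/3)·R2: [0, 0, 0, 0, 0, 0]
Echelon form has 2 nonzero rows, so rank(M) = 2.
The row space has dimension equal to the rank: 2.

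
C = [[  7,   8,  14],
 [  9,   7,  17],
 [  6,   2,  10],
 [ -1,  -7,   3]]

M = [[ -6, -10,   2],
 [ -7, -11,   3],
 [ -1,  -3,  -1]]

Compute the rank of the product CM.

First compute CM:
[[-112, -200,  24],
 [-120, -218,  22],
 [-60, -112,   8],
 [ 52,  78, -26]]
Now row reduce the product.
R2 ← R2 − (15/14)·R1: [0, -26/7, -26/7]
R3 ← R3 − (15/28)·R1: [0, -34/7, -34/7]
R4 ← R4 + (13/28)·R1: [0, -104/7, -104/7]
R3 ← R3 − (17/13)·R2: [0, 0, 0]
R4 ← R4 − (4)·R2: [0, 0, 0]
2 nonzero rows, so rank(CM) = 2.

2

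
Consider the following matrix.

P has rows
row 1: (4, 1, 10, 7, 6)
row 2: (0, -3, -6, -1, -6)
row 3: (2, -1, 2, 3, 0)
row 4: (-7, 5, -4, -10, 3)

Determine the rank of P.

2

Row reduce to echelon form.
R3 ← R3 − (1/2)·R1: [0, -3/2, -3, -1/2, -3]
R4 ← R4 + (7/4)·R1: [0, 27/4, 27/2, 9/4, 27/2]
R3 ← R3 − (1/2)·R2: [0, 0, 0, 0, 0]
R4 ← R4 + (9/4)·R2: [0, 0, 0, 0, 0]
Echelon form has 2 nonzero rows, so rank(P) = 2.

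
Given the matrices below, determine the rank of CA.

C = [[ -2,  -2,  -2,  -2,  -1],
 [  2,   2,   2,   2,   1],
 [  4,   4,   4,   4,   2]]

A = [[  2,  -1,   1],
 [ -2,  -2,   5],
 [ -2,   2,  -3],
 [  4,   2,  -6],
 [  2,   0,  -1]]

1

First compute CA:
[[ -6,  -2,   7],
 [  6,   2,  -7],
 [ 12,   4, -14]]
Now row reduce the product.
R2 ← R2 + R1: [0, 0, 0]
R3 ← R3 + (2)·R1: [0, 0, 0]
1 nonzero row, so rank(CA) = 1.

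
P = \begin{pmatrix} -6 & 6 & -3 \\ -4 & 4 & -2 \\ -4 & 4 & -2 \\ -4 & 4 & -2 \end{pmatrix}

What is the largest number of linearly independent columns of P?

1

Row reduce to echelon form.
R2 ← R2 − (2/3)·R1: [0, 0, 0]
R3 ← R3 − (2/3)·R1: [0, 0, 0]
R4 ← R4 − (2/3)·R1: [0, 0, 0]
Echelon form has 1 nonzero row, so rank(P) = 1.
The rank gives the maximum number of linearly independent columns: 1.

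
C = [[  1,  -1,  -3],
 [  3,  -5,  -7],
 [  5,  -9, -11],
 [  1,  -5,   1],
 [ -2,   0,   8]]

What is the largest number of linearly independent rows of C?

2

Row reduce to echelon form.
R2 ← R2 − (3)·R1: [0, -2, 2]
R3 ← R3 − (5)·R1: [0, -4, 4]
R4 ← R4 − R1: [0, -4, 4]
R5 ← R5 + (2)·R1: [0, -2, 2]
R3 ← R3 − (2)·R2: [0, 0, 0]
R4 ← R4 − (2)·R2: [0, 0, 0]
R5 ← R5 − R2: [0, 0, 0]
Echelon form has 2 nonzero rows, so rank(C) = 2.
The rank gives the maximum number of linearly independent rows: 2.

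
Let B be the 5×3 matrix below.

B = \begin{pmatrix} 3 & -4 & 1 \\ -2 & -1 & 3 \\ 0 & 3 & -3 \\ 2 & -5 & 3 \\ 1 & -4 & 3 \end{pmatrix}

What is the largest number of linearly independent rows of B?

Row reduce to echelon form.
R2 ← R2 + (2/3)·R1: [0, -11/3, 11/3]
R4 ← R4 − (2/3)·R1: [0, -7/3, 7/3]
R5 ← R5 − (1/3)·R1: [0, -8/3, 8/3]
R3 ← R3 + (9/11)·R2: [0, 0, 0]
R4 ← R4 − (7/11)·R2: [0, 0, 0]
R5 ← R5 − (8/11)·R2: [0, 0, 0]
Echelon form has 2 nonzero rows, so rank(B) = 2.
The rank gives the maximum number of linearly independent rows: 2.

2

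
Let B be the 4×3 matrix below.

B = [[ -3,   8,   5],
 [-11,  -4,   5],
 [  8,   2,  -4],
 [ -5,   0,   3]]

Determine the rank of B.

2

Row reduce to echelon form.
R2 ← R2 − (11/3)·R1: [0, -100/3, -40/3]
R3 ← R3 + (8/3)·R1: [0, 70/3, 28/3]
R4 ← R4 − (5/3)·R1: [0, -40/3, -16/3]
R3 ← R3 + (7/10)·R2: [0, 0, 0]
R4 ← R4 − (2/5)·R2: [0, 0, 0]
Echelon form has 2 nonzero rows, so rank(B) = 2.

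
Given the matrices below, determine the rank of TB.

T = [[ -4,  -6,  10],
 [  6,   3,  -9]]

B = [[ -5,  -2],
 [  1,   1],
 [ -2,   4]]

2

First compute TB:
[[ -6,  42],
 [ -9, -45]]
Now row reduce the product.
R2 ← R2 − (3/2)·R1: [0, -108]
2 nonzero rows, so rank(TB) = 2.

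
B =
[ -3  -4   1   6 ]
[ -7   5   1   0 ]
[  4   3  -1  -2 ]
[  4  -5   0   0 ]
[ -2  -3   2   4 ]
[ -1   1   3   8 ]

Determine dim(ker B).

Row reduce to echelon form.
R2 ← R2 − (7/3)·R1: [0, 43/3, -4/3, -14]
R3 ← R3 + (4/3)·R1: [0, -7/3, 1/3, 6]
R4 ← R4 + (4/3)·R1: [0, -31/3, 4/3, 8]
R5 ← R5 − (2/3)·R1: [0, -1/3, 4/3, 0]
R6 ← R6 − (1/3)·R1: [0, 7/3, 8/3, 6]
R3 ← R3 + (7/43)·R2: [0, 0, 5/43, 160/43]
R4 ← R4 + (31/43)·R2: [0, 0, 16/43, -90/43]
R5 ← R5 + (1/43)·R2: [0, 0, 56/43, -14/43]
R6 ← R6 − (7/43)·R2: [0, 0, 124/43, 356/43]
R4 ← R4 − (16/5)·R3: [0, 0, 0, -14]
R5 ← R5 − (56/5)·R3: [0, 0, 0, -42]
R6 ← R6 − (124/5)·R3: [0, 0, 0, -84]
R5 ← R5 − (3)·R4: [0, 0, 0, 0]
R6 ← R6 − (6)·R4: [0, 0, 0, 0]
4 nonzero rows, so rank(B) = 4.
B has 4 columns; by rank–nullity, nullity = 4 − 4 = 0.

0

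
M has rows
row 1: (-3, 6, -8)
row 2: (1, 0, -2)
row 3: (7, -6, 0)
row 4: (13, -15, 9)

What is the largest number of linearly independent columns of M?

2

Row reduce to echelon form.
R2 ← R2 + (1/3)·R1: [0, 2, -14/3]
R3 ← R3 + (7/3)·R1: [0, 8, -56/3]
R4 ← R4 + (13/3)·R1: [0, 11, -77/3]
R3 ← R3 − (4)·R2: [0, 0, 0]
R4 ← R4 − (11/2)·R2: [0, 0, 0]
Echelon form has 2 nonzero rows, so rank(M) = 2.
The rank gives the maximum number of linearly independent columns: 2.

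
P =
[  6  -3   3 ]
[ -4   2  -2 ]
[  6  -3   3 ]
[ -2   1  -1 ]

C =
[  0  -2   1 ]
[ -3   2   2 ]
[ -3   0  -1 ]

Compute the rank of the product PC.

First compute PC:
[[  0, -18,  -3],
 [  0,  12,   2],
 [  0, -18,  -3],
 [  0,   6,   1]]
Now row reduce the product.
R2 ← R2 + (2/3)·R1: [0, 0, 0]
R3 ← R3 − R1: [0, 0, 0]
R4 ← R4 + (1/3)·R1: [0, 0, 0]
1 nonzero row, so rank(PC) = 1.

1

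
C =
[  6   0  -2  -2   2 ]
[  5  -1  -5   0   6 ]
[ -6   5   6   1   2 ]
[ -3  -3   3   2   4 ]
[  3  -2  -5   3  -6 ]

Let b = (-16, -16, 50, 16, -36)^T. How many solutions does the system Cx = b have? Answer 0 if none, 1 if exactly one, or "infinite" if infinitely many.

Row reduce the augmented matrix [C | b].
R2 ← R2 − (5/6)·R1: [0, -1, -10/3, 5/3, 13/3, -8/3]
R3 ← R3 + R1: [0, 5, 4, -1, 4, 34]
R4 ← R4 + (1/2)·R1: [0, -3, 2, 1, 5, 8]
R5 ← R5 − (1/2)·R1: [0, -2, -4, 4, -7, -28]
R3 ← R3 + (5)·R2: [0, 0, -38/3, 22/3, 77/3, 62/3]
R4 ← R4 − (3)·R2: [0, 0, 12, -4, -8, 16]
R5 ← R5 − (2)·R2: [0, 0, 8/3, 2/3, -47/3, -68/3]
R4 ← R4 + (18/19)·R3: [0, 0, 0, 56/19, 310/19, 676/19]
R5 ← R5 + (4/19)·R3: [0, 0, 0, 42/19, -195/19, -348/19]
R5 ← R5 − (3/4)·R4: [0, 0, 0, 0, -45/2, -45]
The echelon form has 5 nonzero rows, and every pivot lies in the first 5 columns, so rank(C) = rank([C|b]) = 5.
The system is consistent.
rank = 5 = number of unknowns, so the solution is unique.

1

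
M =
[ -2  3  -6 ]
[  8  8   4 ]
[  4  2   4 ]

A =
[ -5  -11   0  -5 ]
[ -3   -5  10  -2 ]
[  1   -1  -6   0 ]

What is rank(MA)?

2

First compute MA:
[[ -5,  13,  66,   4],
 [-60, -132,  56, -56],
 [-22, -58,  -4, -24]]
Now row reduce the product.
R2 ← R2 − (12)·R1: [0, -288, -736, -104]
R3 ← R3 − (22/5)·R1: [0, -576/5, -1472/5, -208/5]
R3 ← R3 − (2/5)·R2: [0, 0, 0, 0]
2 nonzero rows, so rank(MA) = 2.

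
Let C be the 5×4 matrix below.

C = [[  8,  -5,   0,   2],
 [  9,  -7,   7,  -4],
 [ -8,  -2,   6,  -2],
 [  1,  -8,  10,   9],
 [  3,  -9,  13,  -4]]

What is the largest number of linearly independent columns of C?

Row reduce to echelon form.
R2 ← R2 − (9/8)·R1: [0, -11/8, 7, -25/4]
R3 ← R3 + R1: [0, -7, 6, 0]
R4 ← R4 − (1/8)·R1: [0, -59/8, 10, 35/4]
R5 ← R5 − (3/8)·R1: [0, -57/8, 13, -19/4]
R3 ← R3 − (56/11)·R2: [0, 0, -326/11, 350/11]
R4 ← R4 − (59/11)·R2: [0, 0, -303/11, 465/11]
R5 ← R5 − (57/11)·R2: [0, 0, -256/11, 304/11]
R4 ← R4 − (303/326)·R3: [0, 0, 0, 2070/163]
R5 ← R5 − (128/163)·R3: [0, 0, 0, 432/163]
R5 ← R5 − (24/115)·R4: [0, 0, 0, 0]
Echelon form has 4 nonzero rows, so rank(C) = 4.
The rank gives the maximum number of linearly independent columns: 4.

4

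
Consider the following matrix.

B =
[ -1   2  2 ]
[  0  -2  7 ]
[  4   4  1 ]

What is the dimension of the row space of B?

3

Row reduce to echelon form.
R3 ← R3 + (4)·R1: [0, 12, 9]
R3 ← R3 + (6)·R2: [0, 0, 51]
Echelon form has 3 nonzero rows, so rank(B) = 3.
The row space has dimension equal to the rank: 3.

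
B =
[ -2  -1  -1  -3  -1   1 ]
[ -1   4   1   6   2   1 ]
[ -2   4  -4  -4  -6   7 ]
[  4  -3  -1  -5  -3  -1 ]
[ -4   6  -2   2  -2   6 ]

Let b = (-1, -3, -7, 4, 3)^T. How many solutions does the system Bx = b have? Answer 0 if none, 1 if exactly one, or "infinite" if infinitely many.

0

Row reduce the augmented matrix [B | b].
R2 ← R2 − (1/2)·R1: [0, 9/2, 3/2, 15/2, 5/2, 1/2, -5/2]
R3 ← R3 − R1: [0, 5, -3, -1, -5, 6, -6]
R4 ← R4 + (2)·R1: [0, -5, -3, -11, -5, 1, 2]
R5 ← R5 − (2)·R1: [0, 8, 0, 8, 0, 4, 5]
R3 ← R3 − (10/9)·R2: [0, 0, -14/3, -28/3, -70/9, 49/9, -29/9]
R4 ← R4 + (10/9)·R2: [0, 0, -4/3, -8/3, -20/9, 14/9, -7/9]
R5 ← R5 − (16/9)·R2: [0, 0, -8/3, -16/3, -40/9, 28/9, 85/9]
R4 ← R4 − (2/7)·R3: [0, 0, 0, 0, 0, 0, 1/7]
R5 ← R5 − (4/7)·R3: [0, 0, 0, 0, 0, 0, 79/7]
R5 ← R5 − (79)·R4: [0, 0, 0, 0, 0, 0, 0]
The echelon form has 4 nonzero rows; the last pivot sits in the augmented column, so rank(B) = 3 but rank([B|b]) = 4.
Since the ranks differ, the system is inconsistent.
It has no solutions.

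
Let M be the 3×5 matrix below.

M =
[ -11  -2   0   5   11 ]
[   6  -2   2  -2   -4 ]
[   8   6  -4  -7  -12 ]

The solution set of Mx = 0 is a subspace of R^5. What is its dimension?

Row reduce to echelon form.
R2 ← R2 + (6/11)·R1: [0, -34/11, 2, 8/11, 2]
R3 ← R3 + (8/11)·R1: [0, 50/11, -4, -37/11, -4]
R3 ← R3 + (25/17)·R2: [0, 0, -18/17, -39/17, -18/17]
3 nonzero rows, so rank(M) = 3.
M has 5 columns; by rank–nullity, nullity = 5 − 3 = 2.

2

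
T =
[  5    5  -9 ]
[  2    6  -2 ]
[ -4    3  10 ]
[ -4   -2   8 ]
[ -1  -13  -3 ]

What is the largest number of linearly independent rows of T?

Row reduce to echelon form.
R2 ← R2 − (2/5)·R1: [0, 4, 8/5]
R3 ← R3 + (4/5)·R1: [0, 7, 14/5]
R4 ← R4 + (4/5)·R1: [0, 2, 4/5]
R5 ← R5 + (1/5)·R1: [0, -12, -24/5]
R3 ← R3 − (7/4)·R2: [0, 0, 0]
R4 ← R4 − (1/2)·R2: [0, 0, 0]
R5 ← R5 + (3)·R2: [0, 0, 0]
Echelon form has 2 nonzero rows, so rank(T) = 2.
The rank gives the maximum number of linearly independent rows: 2.

2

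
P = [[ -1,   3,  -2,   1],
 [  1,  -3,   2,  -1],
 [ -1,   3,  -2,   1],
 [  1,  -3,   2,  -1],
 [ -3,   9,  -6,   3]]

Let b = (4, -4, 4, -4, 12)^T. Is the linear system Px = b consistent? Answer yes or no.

yes

Row reduce the augmented matrix [P | b].
R2 ← R2 + R1: [0, 0, 0, 0, 0]
R3 ← R3 − R1: [0, 0, 0, 0, 0]
R4 ← R4 + R1: [0, 0, 0, 0, 0]
R5 ← R5 − (3)·R1: [0, 0, 0, 0, 0]
The echelon form has 1 nonzero rows, and every pivot lies in the first 4 columns, so rank(P) = rank([P|b]) = 1.
The system is consistent.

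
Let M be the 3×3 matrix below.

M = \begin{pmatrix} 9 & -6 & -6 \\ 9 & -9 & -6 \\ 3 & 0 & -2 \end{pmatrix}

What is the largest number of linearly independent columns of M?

Row reduce to echelon form.
R2 ← R2 − R1: [0, -3, 0]
R3 ← R3 − (1/3)·R1: [0, 2, 0]
R3 ← R3 + (2/3)·R2: [0, 0, 0]
Echelon form has 2 nonzero rows, so rank(M) = 2.
The rank gives the maximum number of linearly independent columns: 2.

2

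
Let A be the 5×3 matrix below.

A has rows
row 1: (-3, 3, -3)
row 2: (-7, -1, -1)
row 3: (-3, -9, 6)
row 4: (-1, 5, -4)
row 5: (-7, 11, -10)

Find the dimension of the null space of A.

Row reduce to echelon form.
R2 ← R2 − (7/3)·R1: [0, -8, 6]
R3 ← R3 − R1: [0, -12, 9]
R4 ← R4 − (1/3)·R1: [0, 4, -3]
R5 ← R5 − (7/3)·R1: [0, 4, -3]
R3 ← R3 − (3/2)·R2: [0, 0, 0]
R4 ← R4 + (1/2)·R2: [0, 0, 0]
R5 ← R5 + (1/2)·R2: [0, 0, 0]
2 nonzero rows, so rank(A) = 2.
A has 3 columns; by rank–nullity, nullity = 3 − 2 = 1.

1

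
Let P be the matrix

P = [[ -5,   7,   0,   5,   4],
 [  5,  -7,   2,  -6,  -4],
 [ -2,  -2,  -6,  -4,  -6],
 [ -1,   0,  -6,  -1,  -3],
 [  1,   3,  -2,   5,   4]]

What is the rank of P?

4

Row reduce to echelon form.
R2 ← R2 + R1: [0, 0, 2, -1, 0]
R3 ← R3 − (2/5)·R1: [0, -24/5, -6, -6, -38/5]
R4 ← R4 − (1/5)·R1: [0, -7/5, -6, -2, -19/5]
R5 ← R5 + (1/5)·R1: [0, 22/5, -2, 6, 24/5]
Swap R2 ↔ R3
R4 ← R4 − (7/24)·R2: [0, 0, -17/4, -1/4, -19/12]
R5 ← R5 + (11/12)·R2: [0, 0, -15/2, 1/2, -13/6]
R4 ← R4 + (17/8)·R3: [0, 0, 0, -19/8, -19/12]
R5 ← R5 + (15/4)·R3: [0, 0, 0, -13/4, -13/6]
R5 ← R5 − (26/19)·R4: [0, 0, 0, 0, 0]
Echelon form has 4 nonzero rows, so rank(P) = 4.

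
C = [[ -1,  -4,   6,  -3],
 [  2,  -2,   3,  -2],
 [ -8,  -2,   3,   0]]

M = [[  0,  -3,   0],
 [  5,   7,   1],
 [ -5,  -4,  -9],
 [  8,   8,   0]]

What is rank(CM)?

First compute CM:
[[-74, -73, -58],
 [-41, -48, -29],
 [-25,  -2, -29]]
Now row reduce the product.
R2 ← R2 − (41/74)·R1: [0, -559/74, 116/37]
R3 ← R3 − (25/74)·R1: [0, 1677/74, -348/37]
R3 ← R3 + (3)·R2: [0, 0, 0]
2 nonzero rows, so rank(CM) = 2.

2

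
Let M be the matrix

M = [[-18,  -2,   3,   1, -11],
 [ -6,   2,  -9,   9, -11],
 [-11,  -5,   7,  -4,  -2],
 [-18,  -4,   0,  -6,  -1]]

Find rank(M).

4

Row reduce to echelon form.
R2 ← R2 − (1/3)·R1: [0, 8/3, -10, 26/3, -22/3]
R3 ← R3 − (11/18)·R1: [0, -34/9, 31/6, -83/18, 85/18]
R4 ← R4 − R1: [0, -2, -3, -7, 10]
R3 ← R3 + (17/12)·R2: [0, 0, -9, 23/3, -17/3]
R4 ← R4 + (3/4)·R2: [0, 0, -21/2, -1/2, 9/2]
R4 ← R4 − (7/6)·R3: [0, 0, 0, -85/9, 100/9]
Echelon form has 4 nonzero rows, so rank(M) = 4.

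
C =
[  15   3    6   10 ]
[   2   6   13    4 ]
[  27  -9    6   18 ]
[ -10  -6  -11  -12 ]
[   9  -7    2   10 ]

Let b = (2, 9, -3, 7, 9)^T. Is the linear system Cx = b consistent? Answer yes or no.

no

Row reduce the augmented matrix [C | b].
R2 ← R2 − (2/15)·R1: [0, 28/5, 61/5, 8/3, 131/15]
R3 ← R3 − (9/5)·R1: [0, -72/5, -24/5, 0, -33/5]
R4 ← R4 + (2/3)·R1: [0, -4, -7, -16/3, 25/3]
R5 ← R5 − (3/5)·R1: [0, -44/5, -8/5, 4, 39/5]
R3 ← R3 + (18/7)·R2: [0, 0, 186/7, 48/7, 111/7]
R4 ← R4 + (5/7)·R2: [0, 0, 12/7, -24/7, 102/7]
R5 ← R5 + (11/7)·R2: [0, 0, 123/7, 172/21, 452/21]
R4 ← R4 − (2/31)·R3: [0, 0, 0, -120/31, 420/31]
R5 ← R5 − (41/62)·R3: [0, 0, 0, 340/93, 2053/186]
R5 ← R5 + (17/18)·R4: [0, 0, 0, 0, 143/6]
The echelon form has 5 nonzero rows; the last pivot sits in the augmented column, so rank(C) = 4 but rank([C|b]) = 5.
Since the ranks differ, the system is inconsistent.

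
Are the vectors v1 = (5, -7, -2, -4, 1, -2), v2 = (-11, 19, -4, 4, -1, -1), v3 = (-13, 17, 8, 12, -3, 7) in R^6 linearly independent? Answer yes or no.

Form the matrix with these vectors as rows and row reduce.
R2 ← R2 + (11/5)·R1: [0, 18/5, -42/5, -24/5, 6/5, -27/5]
R3 ← R3 + (13/5)·R1: [0, -6/5, 14/5, 8/5, -2/5, 9/5]
R3 ← R3 + (1/3)·R2: [0, 0, 0, 0, 0, 0]
2 nonzero rows, so the 3 vectors span a space of dimension 2.
Since 2 < 3, the vectors are linearly dependent.

no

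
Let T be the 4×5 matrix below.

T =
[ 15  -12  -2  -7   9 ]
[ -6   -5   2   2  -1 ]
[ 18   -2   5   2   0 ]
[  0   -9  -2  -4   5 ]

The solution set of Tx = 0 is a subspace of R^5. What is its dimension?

Row reduce to echelon form.
R2 ← R2 + (2/5)·R1: [0, -49/5, 6/5, -4/5, 13/5]
R3 ← R3 − (6/5)·R1: [0, 62/5, 37/5, 52/5, -54/5]
R3 ← R3 + (62/49)·R2: [0, 0, 437/49, 460/49, -368/49]
R4 ← R4 − (45/49)·R2: [0, 0, -152/49, -160/49, 128/49]
R4 ← R4 + (8/23)·R3: [0, 0, 0, 0, 0]
3 nonzero rows, so rank(T) = 3.
T has 5 columns; by rank–nullity, nullity = 5 − 3 = 2.

2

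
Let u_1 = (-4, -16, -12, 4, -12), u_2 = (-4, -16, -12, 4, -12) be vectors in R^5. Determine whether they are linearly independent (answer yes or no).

Form the matrix with these vectors as rows and row reduce.
R2 ← R2 − R1: [0, 0, 0, 0, 0]
1 nonzero row, so the 2 vectors span a space of dimension 1.
Since 1 < 2, the vectors are linearly dependent.

no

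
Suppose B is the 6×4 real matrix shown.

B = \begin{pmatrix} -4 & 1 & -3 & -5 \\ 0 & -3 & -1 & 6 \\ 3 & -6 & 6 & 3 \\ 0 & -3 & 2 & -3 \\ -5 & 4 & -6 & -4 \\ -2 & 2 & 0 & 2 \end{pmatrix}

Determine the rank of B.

Row reduce to echelon form.
R3 ← R3 + (3/4)·R1: [0, -21/4, 15/4, -3/4]
R5 ← R5 − (5/4)·R1: [0, 11/4, -9/4, 9/4]
R6 ← R6 − (1/2)·R1: [0, 3/2, 3/2, 9/2]
R3 ← R3 − (7/4)·R2: [0, 0, 11/2, -45/4]
R4 ← R4 − R2: [0, 0, 3, -9]
R5 ← R5 + (11/12)·R2: [0, 0, -19/6, 31/4]
R6 ← R6 + (1/2)·R2: [0, 0, 1, 15/2]
R4 ← R4 − (6/11)·R3: [0, 0, 0, -63/22]
R5 ← R5 + (19/33)·R3: [0, 0, 0, 14/11]
R6 ← R6 − (2/11)·R3: [0, 0, 0, 105/11]
R5 ← R5 + (4/9)·R4: [0, 0, 0, 0]
R6 ← R6 + (10/3)·R4: [0, 0, 0, 0]
Echelon form has 4 nonzero rows, so rank(B) = 4.

4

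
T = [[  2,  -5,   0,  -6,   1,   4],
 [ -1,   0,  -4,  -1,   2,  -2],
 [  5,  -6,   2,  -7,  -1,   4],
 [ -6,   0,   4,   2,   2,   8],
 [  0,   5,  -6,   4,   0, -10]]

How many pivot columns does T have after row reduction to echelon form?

Row reduce to echelon form.
R2 ← R2 + (1/2)·R1: [0, -5/2, -4, -4, 5/2, 0]
R3 ← R3 − (5/2)·R1: [0, 13/2, 2, 8, -7/2, -6]
R4 ← R4 + (3)·R1: [0, -15, 4, -16, 5, 20]
R3 ← R3 + (13/5)·R2: [0, 0, -42/5, -12/5, 3, -6]
R4 ← R4 − (6)·R2: [0, 0, 28, 8, -10, 20]
R5 ← R5 + (2)·R2: [0, 0, -14, -4, 5, -10]
R4 ← R4 + (10/3)·R3: [0, 0, 0, 0, 0, 0]
R5 ← R5 − (5/3)·R3: [0, 0, 0, 0, 0, 0]
Echelon form has 3 nonzero rows, so rank(T) = 3.
Each nonzero row contributes one pivot column: 3 pivot columns.

3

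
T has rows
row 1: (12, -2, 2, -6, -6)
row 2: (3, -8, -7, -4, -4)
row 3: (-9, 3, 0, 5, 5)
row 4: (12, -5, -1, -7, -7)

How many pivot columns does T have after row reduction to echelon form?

Row reduce to echelon form.
R2 ← R2 − (1/4)·R1: [0, -15/2, -15/2, -5/2, -5/2]
R3 ← R3 + (3/4)·R1: [0, 3/2, 3/2, 1/2, 1/2]
R4 ← R4 − R1: [0, -3, -3, -1, -1]
R3 ← R3 + (1/5)·R2: [0, 0, 0, 0, 0]
R4 ← R4 − (2/5)·R2: [0, 0, 0, 0, 0]
Echelon form has 2 nonzero rows, so rank(T) = 2.
Each nonzero row contributes one pivot column: 2 pivot columns.

2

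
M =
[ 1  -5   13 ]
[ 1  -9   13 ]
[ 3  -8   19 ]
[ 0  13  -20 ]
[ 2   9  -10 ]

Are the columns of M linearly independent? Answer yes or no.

Row reduce M to echelon form.
R2 ← R2 − R1: [0, -4, 0]
R3 ← R3 − (3)·R1: [0, 7, -20]
R5 ← R5 − (2)·R1: [0, 19, -36]
R3 ← R3 + (7/4)·R2: [0, 0, -20]
R4 ← R4 + (13/4)·R2: [0, 0, -20]
R5 ← R5 + (19/4)·R2: [0, 0, -36]
R4 ← R4 − R3: [0, 0, 0]
R5 ← R5 − (9/5)·R3: [0, 0, 0]
3 pivots among 3 columns.
Every column is a pivot column, so the columns are linearly independent.

yes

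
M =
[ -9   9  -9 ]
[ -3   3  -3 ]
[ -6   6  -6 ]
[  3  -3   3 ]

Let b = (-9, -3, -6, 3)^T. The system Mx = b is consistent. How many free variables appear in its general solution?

2

Row reduce the augmented matrix [M | b].
R2 ← R2 − (1/3)·R1: [0, 0, 0, 0]
R3 ← R3 − (2/3)·R1: [0, 0, 0, 0]
R4 ← R4 + (1/3)·R1: [0, 0, 0, 0]
The echelon form has 1 nonzero rows, and every pivot lies in the first 3 columns, so rank(M) = rank([M|b]) = 1.
The system is consistent.
Free variables = (unknowns) − (rank) = 3 − 1 = 2.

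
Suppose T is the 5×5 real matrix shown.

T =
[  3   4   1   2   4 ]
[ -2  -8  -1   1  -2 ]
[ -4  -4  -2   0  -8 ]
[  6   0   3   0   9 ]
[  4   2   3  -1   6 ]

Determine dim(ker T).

Row reduce to echelon form.
R2 ← R2 + (2/3)·R1: [0, -16/3, -1/3, 7/3, 2/3]
R3 ← R3 + (4/3)·R1: [0, 4/3, -2/3, 8/3, -8/3]
R4 ← R4 − (2)·R1: [0, -8, 1, -4, 1]
R5 ← R5 − (4/3)·R1: [0, -10/3, 5/3, -11/3, 2/3]
R3 ← R3 + (1/4)·R2: [0, 0, -3/4, 13/4, -5/2]
R4 ← R4 − (3/2)·R2: [0, 0, 3/2, -15/2, 0]
R5 ← R5 − (5/8)·R2: [0, 0, 15/8, -41/8, 1/4]
R4 ← R4 + (2)·R3: [0, 0, 0, -1, -5]
R5 ← R5 + (5/2)·R3: [0, 0, 0, 3, -6]
R5 ← R5 + (3)·R4: [0, 0, 0, 0, -21]
5 nonzero rows, so rank(T) = 5.
T has 5 columns; by rank–nullity, nullity = 5 − 5 = 0.

0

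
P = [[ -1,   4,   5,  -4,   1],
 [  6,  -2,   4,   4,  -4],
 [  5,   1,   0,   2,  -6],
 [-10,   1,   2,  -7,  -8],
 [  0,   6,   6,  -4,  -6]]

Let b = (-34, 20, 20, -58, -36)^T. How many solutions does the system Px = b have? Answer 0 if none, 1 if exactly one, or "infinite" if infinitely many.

Row reduce the augmented matrix [P | b].
R2 ← R2 + (6)·R1: [0, 22, 34, -20, 2, -184]
R3 ← R3 + (5)·R1: [0, 21, 25, -18, -1, -150]
R4 ← R4 − (10)·R1: [0, -39, -48, 33, -18, 282]
R3 ← R3 − (21/22)·R2: [0, 0, -82/11, 12/11, -32/11, 282/11]
R4 ← R4 + (39/22)·R2: [0, 0, 135/11, -27/11, -159/11, -486/11]
R5 ← R5 − (3/11)·R2: [0, 0, -36/11, 16/11, -72/11, 156/11]
R4 ← R4 + (135/82)·R3: [0, 0, 0, -27/41, -789/41, -81/41]
R5 ← R5 − (18/41)·R3: [0, 0, 0, 40/41, -216/41, 120/41]
R5 ← R5 + (40/27)·R4: [0, 0, 0, 0, -304/9, 0]
The echelon form has 5 nonzero rows, and every pivot lies in the first 5 columns, so rank(P) = rank([P|b]) = 5.
The system is consistent.
rank = 5 = number of unknowns, so the solution is unique.

1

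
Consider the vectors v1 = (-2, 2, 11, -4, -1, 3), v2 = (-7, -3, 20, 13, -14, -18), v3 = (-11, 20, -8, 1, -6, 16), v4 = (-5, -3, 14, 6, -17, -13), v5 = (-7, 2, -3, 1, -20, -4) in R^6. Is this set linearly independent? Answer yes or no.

yes

Form the matrix with these vectors as rows and row reduce.
R2 ← R2 − (7/2)·R1: [0, -10, -37/2, 27, -21/2, -57/2]
R3 ← R3 − (11/2)·R1: [0, 9, -137/2, 23, -1/2, -1/2]
R4 ← R4 − (5/2)·R1: [0, -8, -27/2, 16, -29/2, -41/2]
R5 ← R5 − (7/2)·R1: [0, -5, -83/2, 15, -33/2, -29/2]
R3 ← R3 + (9/10)·R2: [0, 0, -1703/20, 473/10, -199/20, -523/20]
R4 ← R4 − (4/5)·R2: [0, 0, 13/10, -28/5, -61/10, 23/10]
R5 ← R5 − (1/2)·R2: [0, 0, -129/4, 3/2, -45/4, -1/4]
R4 ← R4 + (2/131)·R3: [0, 0, 0, -639/131, -819/131, 249/131]
R5 ← R5 − (645/1703)·R3: [0, 0, 0, -27954/1703, -12741/1703, 16441/1703]
R5 ← R5 − (3106/923)·R4: [0, 0, 0, 0, 12513/923, 3007/923]
5 nonzero rows, so the 5 vectors span a space of dimension 5.
Since 5 = 5, the vectors are linearly independent.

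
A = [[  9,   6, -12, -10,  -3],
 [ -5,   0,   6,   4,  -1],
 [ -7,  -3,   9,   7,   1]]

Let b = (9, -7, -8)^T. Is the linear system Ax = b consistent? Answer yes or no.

Row reduce the augmented matrix [A | b].
R2 ← R2 + (5/9)·R1: [0, 10/3, -2/3, -14/9, -8/3, -2]
R3 ← R3 + (7/9)·R1: [0, 5/3, -1/3, -7/9, -4/3, -1]
R3 ← R3 − (1/2)·R2: [0, 0, 0, 0, 0, 0]
The echelon form has 2 nonzero rows, and every pivot lies in the first 5 columns, so rank(A) = rank([A|b]) = 2.
The system is consistent.

yes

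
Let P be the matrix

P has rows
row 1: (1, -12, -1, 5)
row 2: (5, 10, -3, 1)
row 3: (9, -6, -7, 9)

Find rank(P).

3

Row reduce to echelon form.
R2 ← R2 − (5)·R1: [0, 70, 2, -24]
R3 ← R3 − (9)·R1: [0, 102, 2, -36]
R3 ← R3 − (51/35)·R2: [0, 0, -32/35, -36/35]
Echelon form has 3 nonzero rows, so rank(P) = 3.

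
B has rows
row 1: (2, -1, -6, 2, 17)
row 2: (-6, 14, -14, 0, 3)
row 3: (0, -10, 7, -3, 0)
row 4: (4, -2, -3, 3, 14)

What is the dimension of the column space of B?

3

Row reduce to echelon form.
R2 ← R2 + (3)·R1: [0, 11, -32, 6, 54]
R4 ← R4 − (2)·R1: [0, 0, 9, -1, -20]
R3 ← R3 + (10/11)·R2: [0, 0, -243/11, 27/11, 540/11]
R4 ← R4 + (11/27)·R3: [0, 0, 0, 0, 0]
Echelon form has 3 nonzero rows, so rank(B) = 3.
The column space has dimension equal to the rank: 3.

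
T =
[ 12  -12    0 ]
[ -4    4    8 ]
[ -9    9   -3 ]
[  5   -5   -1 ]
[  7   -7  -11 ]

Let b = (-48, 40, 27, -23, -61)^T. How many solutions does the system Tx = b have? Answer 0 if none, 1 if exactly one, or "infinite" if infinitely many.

Row reduce the augmented matrix [T | b].
R2 ← R2 + (1/3)·R1: [0, 0, 8, 24]
R3 ← R3 + (3/4)·R1: [0, 0, -3, -9]
R4 ← R4 − (5/12)·R1: [0, 0, -1, -3]
R5 ← R5 − (7/12)·R1: [0, 0, -11, -33]
R3 ← R3 + (3/8)·R2: [0, 0, 0, 0]
R4 ← R4 + (1/8)·R2: [0, 0, 0, 0]
R5 ← R5 + (11/8)·R2: [0, 0, 0, 0]
The echelon form has 2 nonzero rows, and every pivot lies in the first 3 columns, so rank(T) = rank([T|b]) = 2.
The system is consistent.
rank = 2 < 3 unknowns, so there are infinitely many solutions.

infinite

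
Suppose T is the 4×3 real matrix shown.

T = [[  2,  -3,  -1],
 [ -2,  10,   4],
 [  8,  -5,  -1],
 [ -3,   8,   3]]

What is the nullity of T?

Row reduce to echelon form.
R2 ← R2 + R1: [0, 7, 3]
R3 ← R3 − (4)·R1: [0, 7, 3]
R4 ← R4 + (3/2)·R1: [0, 7/2, 3/2]
R3 ← R3 − R2: [0, 0, 0]
R4 ← R4 − (1/2)·R2: [0, 0, 0]
2 nonzero rows, so rank(T) = 2.
T has 3 columns; by rank–nullity, nullity = 3 − 2 = 1.

1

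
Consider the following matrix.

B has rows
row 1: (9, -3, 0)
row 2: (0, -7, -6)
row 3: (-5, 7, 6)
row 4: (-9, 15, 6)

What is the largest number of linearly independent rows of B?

3

Row reduce to echelon form.
R3 ← R3 + (5/9)·R1: [0, 16/3, 6]
R4 ← R4 + R1: [0, 12, 6]
R3 ← R3 + (16/21)·R2: [0, 0, 10/7]
R4 ← R4 + (12/7)·R2: [0, 0, -30/7]
R4 ← R4 + (3)·R3: [0, 0, 0]
Echelon form has 3 nonzero rows, so rank(B) = 3.
The rank gives the maximum number of linearly independent rows: 3.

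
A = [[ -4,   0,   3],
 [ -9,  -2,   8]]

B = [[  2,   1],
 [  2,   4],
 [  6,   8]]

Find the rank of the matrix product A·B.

First compute AB:
[[ 10,  20],
 [ 26,  47]]
Now row reduce the product.
R2 ← R2 − (13/5)·R1: [0, -5]
2 nonzero rows, so rank(AB) = 2.

2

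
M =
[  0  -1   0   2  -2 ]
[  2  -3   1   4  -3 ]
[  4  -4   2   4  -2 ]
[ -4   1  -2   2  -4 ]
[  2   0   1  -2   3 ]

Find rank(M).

Row reduce to echelon form.
Swap R1 ↔ R2
R3 ← R3 − (2)·R1: [0, 2, 0, -4, 4]
R4 ← R4 + (2)·R1: [0, -5, 0, 10, -10]
R5 ← R5 − R1: [0, 3, 0, -6, 6]
R3 ← R3 + (2)·R2: [0, 0, 0, 0, 0]
R4 ← R4 − (5)·R2: [0, 0, 0, 0, 0]
R5 ← R5 + (3)·R2: [0, 0, 0, 0, 0]
Echelon form has 2 nonzero rows, so rank(M) = 2.

2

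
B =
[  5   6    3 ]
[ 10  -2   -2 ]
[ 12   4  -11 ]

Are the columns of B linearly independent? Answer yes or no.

Row reduce B to echelon form.
R2 ← R2 − (2)·R1: [0, -14, -8]
R3 ← R3 − (12/5)·R1: [0, -52/5, -91/5]
R3 ← R3 − (26/35)·R2: [0, 0, -429/35]
3 pivots among 3 columns.
Every column is a pivot column, so the columns are linearly independent.

yes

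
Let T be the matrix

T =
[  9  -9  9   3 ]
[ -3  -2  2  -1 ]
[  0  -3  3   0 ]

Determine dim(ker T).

2

Row reduce to echelon form.
R2 ← R2 + (1/3)·R1: [0, -5, 5, 0]
R3 ← R3 − (3/5)·R2: [0, 0, 0, 0]
2 nonzero rows, so rank(T) = 2.
T has 4 columns; by rank–nullity, nullity = 4 − 2 = 2.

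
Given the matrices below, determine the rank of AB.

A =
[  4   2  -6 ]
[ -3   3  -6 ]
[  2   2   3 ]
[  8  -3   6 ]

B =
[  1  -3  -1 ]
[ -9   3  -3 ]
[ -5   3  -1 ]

2

First compute AB:
[[ 16, -24,  -4],
 [  0,   0,   0],
 [-31,   9, -11],
 [  5, -15,  -5]]
Now row reduce the product.
R3 ← R3 + (31/16)·R1: [0, -75/2, -75/4]
R4 ← R4 − (5/16)·R1: [0, -15/2, -15/4]
Swap R2 ↔ R3
R4 ← R4 − (1/5)·R2: [0, 0, 0]
2 nonzero rows, so rank(AB) = 2.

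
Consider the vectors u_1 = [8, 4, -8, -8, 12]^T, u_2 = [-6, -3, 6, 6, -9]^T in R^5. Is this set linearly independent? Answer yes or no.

Form the matrix with these vectors as rows and row reduce.
R2 ← R2 + (3/4)·R1: [0, 0, 0, 0, 0]
1 nonzero row, so the 2 vectors span a space of dimension 1.
Since 1 < 2, the vectors are linearly dependent.

no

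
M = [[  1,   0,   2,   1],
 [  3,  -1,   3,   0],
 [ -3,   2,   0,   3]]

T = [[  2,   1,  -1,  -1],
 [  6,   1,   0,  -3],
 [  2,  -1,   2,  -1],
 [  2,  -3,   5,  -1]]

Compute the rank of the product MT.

2

First compute MT:
[[  8,  -4,   8,  -4],
 [  6,  -1,   3,  -3],
 [ 12, -10,  18,  -6]]
Now row reduce the product.
R2 ← R2 − (3/4)·R1: [0, 2, -3, 0]
R3 ← R3 − (3/2)·R1: [0, -4, 6, 0]
R3 ← R3 + (2)·R2: [0, 0, 0, 0]
2 nonzero rows, so rank(MT) = 2.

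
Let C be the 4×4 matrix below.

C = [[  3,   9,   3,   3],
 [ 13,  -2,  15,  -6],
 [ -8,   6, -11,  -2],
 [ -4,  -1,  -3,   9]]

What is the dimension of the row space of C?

3

Row reduce to echelon form.
R2 ← R2 − (13/3)·R1: [0, -41, 2, -19]
R3 ← R3 + (8/3)·R1: [0, 30, -3, 6]
R4 ← R4 + (4/3)·R1: [0, 11, 1, 13]
R3 ← R3 + (30/41)·R2: [0, 0, -63/41, -324/41]
R4 ← R4 + (11/41)·R2: [0, 0, 63/41, 324/41]
R4 ← R4 + R3: [0, 0, 0, 0]
Echelon form has 3 nonzero rows, so rank(C) = 3.
The row space has dimension equal to the rank: 3.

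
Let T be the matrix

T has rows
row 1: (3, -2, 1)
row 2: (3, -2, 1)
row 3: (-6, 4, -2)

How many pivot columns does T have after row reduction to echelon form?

1

Row reduce to echelon form.
R2 ← R2 − R1: [0, 0, 0]
R3 ← R3 + (2)·R1: [0, 0, 0]
Echelon form has 1 nonzero row, so rank(T) = 1.
Each nonzero row contributes one pivot column: 1 pivot columns.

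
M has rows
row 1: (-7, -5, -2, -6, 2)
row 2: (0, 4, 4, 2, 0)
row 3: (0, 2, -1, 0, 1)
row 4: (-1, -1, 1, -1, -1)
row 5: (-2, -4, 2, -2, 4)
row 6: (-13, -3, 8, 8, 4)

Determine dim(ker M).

Row reduce to echelon form.
R4 ← R4 − (1/7)·R1: [0, -2/7, 9/7, -1/7, -9/7]
R5 ← R5 − (2/7)·R1: [0, -18/7, 18/7, -2/7, 24/7]
R6 ← R6 − (13/7)·R1: [0, 44/7, 82/7, 134/7, 2/7]
R3 ← R3 − (1/2)·R2: [0, 0, -3, -1, 1]
R4 ← R4 + (1/14)·R2: [0, 0, 11/7, 0, -9/7]
R5 ← R5 + (9/14)·R2: [0, 0, 36/7, 1, 24/7]
R6 ← R6 − (11/7)·R2: [0, 0, 38/7, 16, 2/7]
R4 ← R4 + (11/21)·R3: [0, 0, 0, -11/21, -16/21]
R5 ← R5 + (12/7)·R3: [0, 0, 0, -5/7, 36/7]
R6 ← R6 + (38/21)·R3: [0, 0, 0, 298/21, 44/21]
R5 ← R5 − (15/11)·R4: [0, 0, 0, 0, 68/11]
R6 ← R6 + (298/11)·R4: [0, 0, 0, 0, -204/11]
R6 ← R6 + (3)·R5: [0, 0, 0, 0, 0]
5 nonzero rows, so rank(M) = 5.
M has 5 columns; by rank–nullity, nullity = 5 − 5 = 0.

0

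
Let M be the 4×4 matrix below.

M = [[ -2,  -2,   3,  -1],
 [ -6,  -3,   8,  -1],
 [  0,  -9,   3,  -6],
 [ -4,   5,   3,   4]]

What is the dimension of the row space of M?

Row reduce to echelon form.
R2 ← R2 − (3)·R1: [0, 3, -1, 2]
R4 ← R4 − (2)·R1: [0, 9, -3, 6]
R3 ← R3 + (3)·R2: [0, 0, 0, 0]
R4 ← R4 − (3)·R2: [0, 0, 0, 0]
Echelon form has 2 nonzero rows, so rank(M) = 2.
The row space has dimension equal to the rank: 2.

2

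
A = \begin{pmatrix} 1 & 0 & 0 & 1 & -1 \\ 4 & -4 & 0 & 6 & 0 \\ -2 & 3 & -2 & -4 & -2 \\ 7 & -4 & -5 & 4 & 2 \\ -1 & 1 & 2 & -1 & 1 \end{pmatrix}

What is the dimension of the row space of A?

Row reduce to echelon form.
R2 ← R2 − (4)·R1: [0, -4, 0, 2, 4]
R3 ← R3 + (2)·R1: [0, 3, -2, -2, -4]
R4 ← R4 − (7)·R1: [0, -4, -5, -3, 9]
R5 ← R5 + R1: [0, 1, 2, 0, 0]
R3 ← R3 + (3/4)·R2: [0, 0, -2, -1/2, -1]
R4 ← R4 − R2: [0, 0, -5, -5, 5]
R5 ← R5 + (1/4)·R2: [0, 0, 2, 1/2, 1]
R4 ← R4 − (5/2)·R3: [0, 0, 0, -15/4, 15/2]
R5 ← R5 + R3: [0, 0, 0, 0, 0]
Echelon form has 4 nonzero rows, so rank(A) = 4.
The row space has dimension equal to the rank: 4.

4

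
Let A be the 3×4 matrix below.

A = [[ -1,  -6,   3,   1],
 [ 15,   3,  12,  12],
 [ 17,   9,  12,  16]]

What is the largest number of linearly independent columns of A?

3

Row reduce to echelon form.
R2 ← R2 + (15)·R1: [0, -87, 57, 27]
R3 ← R3 + (17)·R1: [0, -93, 63, 33]
R3 ← R3 − (31/29)·R2: [0, 0, 60/29, 120/29]
Echelon form has 3 nonzero rows, so rank(A) = 3.
The rank gives the maximum number of linearly independent columns: 3.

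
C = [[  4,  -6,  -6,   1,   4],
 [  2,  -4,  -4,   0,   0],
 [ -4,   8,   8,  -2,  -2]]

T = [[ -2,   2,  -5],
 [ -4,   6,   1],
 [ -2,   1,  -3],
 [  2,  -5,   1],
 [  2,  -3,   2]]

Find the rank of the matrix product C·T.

First compute CT:
[[ 38, -51,   1],
 [ 20, -24,  -2],
 [-48,  64,  -2]]
Now row reduce the product.
R2 ← R2 − (10/19)·R1: [0, 54/19, -48/19]
R3 ← R3 + (24/19)·R1: [0, -8/19, -14/19]
R3 ← R3 + (4/27)·R2: [0, 0, -10/9]
3 nonzero rows, so rank(CT) = 3.

3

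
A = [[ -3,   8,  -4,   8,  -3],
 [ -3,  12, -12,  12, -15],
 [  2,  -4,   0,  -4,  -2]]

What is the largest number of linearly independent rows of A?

Row reduce to echelon form.
R2 ← R2 − R1: [0, 4, -8, 4, -12]
R3 ← R3 + (2/3)·R1: [0, 4/3, -8/3, 4/3, -4]
R3 ← R3 − (1/3)·R2: [0, 0, 0, 0, 0]
Echelon form has 2 nonzero rows, so rank(A) = 2.
The rank gives the maximum number of linearly independent rows: 2.

2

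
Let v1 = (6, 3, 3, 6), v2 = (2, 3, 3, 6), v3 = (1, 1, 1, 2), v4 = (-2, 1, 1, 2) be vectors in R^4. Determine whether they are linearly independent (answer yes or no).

no

Form the matrix with these vectors as rows and row reduce.
R2 ← R2 − (1/3)·R1: [0, 2, 2, 4]
R3 ← R3 − (1/6)·R1: [0, 1/2, 1/2, 1]
R4 ← R4 + (1/3)·R1: [0, 2, 2, 4]
R3 ← R3 − (1/4)·R2: [0, 0, 0, 0]
R4 ← R4 − R2: [0, 0, 0, 0]
2 nonzero rows, so the 4 vectors span a space of dimension 2.
Since 2 < 4, the vectors are linearly dependent.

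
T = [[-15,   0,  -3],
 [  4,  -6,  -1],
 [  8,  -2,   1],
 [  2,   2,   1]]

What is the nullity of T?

Row reduce to echelon form.
R2 ← R2 + (4/15)·R1: [0, -6, -9/5]
R3 ← R3 + (8/15)·R1: [0, -2, -3/5]
R4 ← R4 + (2/15)·R1: [0, 2, 3/5]
R3 ← R3 − (1/3)·R2: [0, 0, 0]
R4 ← R4 + (1/3)·R2: [0, 0, 0]
2 nonzero rows, so rank(T) = 2.
T has 3 columns; by rank–nullity, nullity = 3 − 2 = 1.

1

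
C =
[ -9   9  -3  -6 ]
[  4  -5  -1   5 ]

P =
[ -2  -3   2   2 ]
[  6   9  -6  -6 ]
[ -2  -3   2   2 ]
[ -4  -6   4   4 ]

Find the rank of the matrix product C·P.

1

First compute CP:
[[102, 153, -102, -102],
 [-56, -84,  56,  56]]
Now row reduce the product.
R2 ← R2 + (28/51)·R1: [0, 0, 0, 0]
1 nonzero row, so rank(CP) = 1.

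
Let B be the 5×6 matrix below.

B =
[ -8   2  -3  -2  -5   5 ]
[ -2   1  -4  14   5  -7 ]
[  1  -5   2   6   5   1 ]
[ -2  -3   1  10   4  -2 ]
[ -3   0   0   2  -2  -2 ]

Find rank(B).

5

Row reduce to echelon form.
R2 ← R2 − (1/4)·R1: [0, 1/2, -13/4, 29/2, 25/4, -33/4]
R3 ← R3 + (1/8)·R1: [0, -19/4, 13/8, 23/4, 35/8, 13/8]
R4 ← R4 − (1/4)·R1: [0, -7/2, 7/4, 21/2, 21/4, -13/4]
R5 ← R5 − (3/8)·R1: [0, -3/4, 9/8, 11/4, -1/8, -31/8]
R3 ← R3 + (19/2)·R2: [0, 0, -117/4, 287/2, 255/4, -307/4]
R4 ← R4 + (7)·R2: [0, 0, -21, 112, 49, -61]
R5 ← R5 + (3/2)·R2: [0, 0, -15/4, 49/2, 37/4, -65/4]
R4 ← R4 − (28/39)·R3: [0, 0, 0, 350/39, 42/13, -230/39]
R5 ← R5 − (5/39)·R3: [0, 0, 0, 238/39, 14/13, -250/39]
R5 ← R5 − (17/25)·R4: [0, 0, 0, 0, -28/25, -12/5]
Echelon form has 5 nonzero rows, so rank(B) = 5.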